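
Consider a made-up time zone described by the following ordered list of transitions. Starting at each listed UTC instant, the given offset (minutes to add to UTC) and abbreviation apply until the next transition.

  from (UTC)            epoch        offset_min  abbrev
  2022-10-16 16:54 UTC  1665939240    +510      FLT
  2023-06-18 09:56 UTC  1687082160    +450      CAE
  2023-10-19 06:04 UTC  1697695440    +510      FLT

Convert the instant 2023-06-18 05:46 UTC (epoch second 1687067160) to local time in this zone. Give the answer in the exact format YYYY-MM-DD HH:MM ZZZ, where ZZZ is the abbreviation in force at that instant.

Query: 2023-06-18 05:46 UTC
Rule 1/3 (FLT, +08:30): 2022-10-16 16:54 UTC ≤ query < 2023-06-18 09:56 UTC
5·60 + 46 + 510 = 856 min
856 = 0·1440 + 856; 856 = 14·60 + 16 → 14:16, same day
→ 2023-06-18 14:16 FLT

2023-06-18 14:16 FLT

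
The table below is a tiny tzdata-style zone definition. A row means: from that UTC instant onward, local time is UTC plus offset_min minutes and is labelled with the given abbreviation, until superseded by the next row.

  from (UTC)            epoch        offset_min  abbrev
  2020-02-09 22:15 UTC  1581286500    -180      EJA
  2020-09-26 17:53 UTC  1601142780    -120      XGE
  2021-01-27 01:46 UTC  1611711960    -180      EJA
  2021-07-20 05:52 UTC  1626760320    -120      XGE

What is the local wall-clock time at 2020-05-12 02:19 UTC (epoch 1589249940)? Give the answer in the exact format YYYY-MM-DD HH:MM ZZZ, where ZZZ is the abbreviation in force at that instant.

2020-05-11 23:19 EJA

Query: 2020-05-12 02:19 UTC
Rule 1/4 (EJA, -03:00): 2020-02-09 22:15 UTC ≤ query < 2020-09-26 17:53 UTC
2·60 + 19 - 180 = -41 min
-41 = -1·1440 + 1399; 1399 = 23·60 + 19 → 23:19, 2020-05-12 - 1 day = 2020-05-11
→ 2020-05-11 23:19 EJA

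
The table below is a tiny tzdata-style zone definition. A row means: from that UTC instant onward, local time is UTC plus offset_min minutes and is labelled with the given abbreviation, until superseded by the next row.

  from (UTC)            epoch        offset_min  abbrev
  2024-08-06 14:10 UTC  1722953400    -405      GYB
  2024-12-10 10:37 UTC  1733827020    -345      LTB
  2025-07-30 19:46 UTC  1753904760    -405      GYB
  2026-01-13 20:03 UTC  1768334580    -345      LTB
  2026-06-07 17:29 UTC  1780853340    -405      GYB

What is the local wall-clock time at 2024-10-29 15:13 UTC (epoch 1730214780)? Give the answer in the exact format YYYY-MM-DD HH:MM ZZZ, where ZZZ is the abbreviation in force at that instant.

Query: 2024-10-29 15:13 UTC
Rule 1/5 (GYB, -06:45): 2024-08-06 14:10 UTC ≤ query < 2024-12-10 10:37 UTC
15·60 + 13 - 405 = 508 min
508 = 0·1440 + 508; 508 = 8·60 + 28 → 08:28, same day
→ 2024-10-29 08:28 GYB

2024-10-29 08:28 GYB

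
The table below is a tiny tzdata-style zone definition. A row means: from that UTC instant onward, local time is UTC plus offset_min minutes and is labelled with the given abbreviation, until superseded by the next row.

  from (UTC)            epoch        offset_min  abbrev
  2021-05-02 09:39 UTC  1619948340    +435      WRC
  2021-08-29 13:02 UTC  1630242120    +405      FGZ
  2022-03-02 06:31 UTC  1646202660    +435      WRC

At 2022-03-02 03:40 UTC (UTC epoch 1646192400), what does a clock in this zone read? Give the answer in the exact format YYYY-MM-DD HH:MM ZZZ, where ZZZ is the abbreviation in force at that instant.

Query: 2022-03-02 03:40 UTC
Rule 2/3 (FGZ, +06:45): 2021-08-29 13:02 UTC ≤ query < 2022-03-02 06:31 UTC
3·60 + 40 + 405 = 625 min
625 = 0·1440 + 625; 625 = 10·60 + 25 → 10:25, same day
→ 2022-03-02 10:25 FGZ

2022-03-02 10:25 FGZ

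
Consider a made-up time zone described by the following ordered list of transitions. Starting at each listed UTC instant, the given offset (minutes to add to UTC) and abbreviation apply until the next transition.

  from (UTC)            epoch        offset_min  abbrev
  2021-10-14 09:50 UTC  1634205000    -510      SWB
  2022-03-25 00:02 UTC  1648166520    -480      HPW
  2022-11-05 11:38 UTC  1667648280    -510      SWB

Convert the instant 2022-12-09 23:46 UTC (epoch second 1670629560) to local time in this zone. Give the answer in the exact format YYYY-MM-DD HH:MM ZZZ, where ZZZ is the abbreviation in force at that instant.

2022-12-09 15:16 SWB

Query: 2022-12-09 23:46 UTC
Rule 3/3 (SWB, -08:30): 2022-11-05 11:38 UTC ≤ query < +∞
23·60 + 46 - 510 = 916 min
916 = 0·1440 + 916; 916 = 15·60 + 16 → 15:16, same day
→ 2022-12-09 15:16 SWB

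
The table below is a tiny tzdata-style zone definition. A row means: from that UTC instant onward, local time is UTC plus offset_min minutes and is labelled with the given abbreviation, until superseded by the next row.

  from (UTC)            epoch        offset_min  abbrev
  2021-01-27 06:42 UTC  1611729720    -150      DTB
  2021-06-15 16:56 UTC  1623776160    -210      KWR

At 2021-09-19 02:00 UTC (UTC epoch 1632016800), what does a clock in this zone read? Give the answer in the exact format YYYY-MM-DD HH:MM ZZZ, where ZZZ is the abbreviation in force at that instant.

Query: 2021-09-19 02:00 UTC
Rule 2/2 (KWR, -03:30): 2021-06-15 16:56 UTC ≤ query < +∞
2·60 + 0 - 210 = -90 min
-90 = -1·1440 + 1350; 1350 = 22·60 + 30 → 22:30, 2021-09-19 - 1 day = 2021-09-18
→ 2021-09-18 22:30 KWR

2021-09-18 22:30 KWR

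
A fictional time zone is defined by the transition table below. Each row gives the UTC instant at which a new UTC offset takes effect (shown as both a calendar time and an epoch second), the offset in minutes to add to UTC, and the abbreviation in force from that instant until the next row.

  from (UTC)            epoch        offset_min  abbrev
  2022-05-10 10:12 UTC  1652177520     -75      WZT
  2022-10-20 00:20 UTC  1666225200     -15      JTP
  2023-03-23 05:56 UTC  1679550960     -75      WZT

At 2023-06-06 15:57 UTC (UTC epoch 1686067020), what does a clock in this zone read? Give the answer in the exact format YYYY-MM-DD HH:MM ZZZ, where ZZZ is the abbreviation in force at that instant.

2023-06-06 14:42 WZT

Query: 2023-06-06 15:57 UTC
Rule 3/3 (WZT, -01:15): 2023-03-23 05:56 UTC ≤ query < +∞
15·60 + 57 - 75 = 882 min
882 = 0·1440 + 882; 882 = 14·60 + 42 → 14:42, same day
→ 2023-06-06 14:42 WZT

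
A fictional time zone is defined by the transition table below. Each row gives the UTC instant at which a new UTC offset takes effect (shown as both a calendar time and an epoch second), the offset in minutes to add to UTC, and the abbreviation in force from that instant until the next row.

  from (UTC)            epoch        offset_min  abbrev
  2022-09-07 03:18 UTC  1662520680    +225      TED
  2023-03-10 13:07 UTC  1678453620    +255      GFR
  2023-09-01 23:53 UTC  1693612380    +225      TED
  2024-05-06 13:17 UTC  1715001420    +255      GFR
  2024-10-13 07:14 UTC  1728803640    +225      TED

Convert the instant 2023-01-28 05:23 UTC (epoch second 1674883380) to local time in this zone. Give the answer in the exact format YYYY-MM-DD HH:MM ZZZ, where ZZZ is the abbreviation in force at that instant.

Query: 2023-01-28 05:23 UTC
Rule 1/5 (TED, +03:45): 2022-09-07 03:18 UTC ≤ query < 2023-03-10 13:07 UTC
5·60 + 23 + 225 = 548 min
548 = 0·1440 + 548; 548 = 9·60 + 8 → 09:08, same day
→ 2023-01-28 09:08 TED

2023-01-28 09:08 TED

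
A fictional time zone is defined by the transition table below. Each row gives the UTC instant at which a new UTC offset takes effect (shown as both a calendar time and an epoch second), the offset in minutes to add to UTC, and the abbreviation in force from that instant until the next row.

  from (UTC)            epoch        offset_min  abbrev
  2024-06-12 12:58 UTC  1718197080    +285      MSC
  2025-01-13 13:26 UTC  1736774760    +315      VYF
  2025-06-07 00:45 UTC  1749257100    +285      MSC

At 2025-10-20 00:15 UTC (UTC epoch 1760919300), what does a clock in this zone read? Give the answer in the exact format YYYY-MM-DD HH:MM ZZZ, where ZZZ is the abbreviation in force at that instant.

2025-10-20 05:00 MSC

Query: 2025-10-20 00:15 UTC
Rule 3/3 (MSC, +04:45): 2025-06-07 00:45 UTC ≤ query < +∞
0·60 + 15 + 285 = 300 min
300 = 0·1440 + 300; 300 = 5·60 + 0 → 05:00, same day
→ 2025-10-20 05:00 MSC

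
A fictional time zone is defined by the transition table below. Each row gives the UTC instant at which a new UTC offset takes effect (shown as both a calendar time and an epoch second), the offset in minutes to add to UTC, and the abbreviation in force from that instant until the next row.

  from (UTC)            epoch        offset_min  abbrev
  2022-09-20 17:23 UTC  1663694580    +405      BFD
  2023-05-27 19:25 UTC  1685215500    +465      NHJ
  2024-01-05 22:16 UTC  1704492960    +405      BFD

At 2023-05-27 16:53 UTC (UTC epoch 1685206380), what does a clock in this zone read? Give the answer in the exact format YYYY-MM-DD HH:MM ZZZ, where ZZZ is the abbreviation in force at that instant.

2023-05-27 23:38 BFD

Query: 2023-05-27 16:53 UTC
Rule 1/3 (BFD, +06:45): 2022-09-20 17:23 UTC ≤ query < 2023-05-27 19:25 UTC
16·60 + 53 + 405 = 1418 min
1418 = 0·1440 + 1418; 1418 = 23·60 + 38 → 23:38, same day
→ 2023-05-27 23:38 BFD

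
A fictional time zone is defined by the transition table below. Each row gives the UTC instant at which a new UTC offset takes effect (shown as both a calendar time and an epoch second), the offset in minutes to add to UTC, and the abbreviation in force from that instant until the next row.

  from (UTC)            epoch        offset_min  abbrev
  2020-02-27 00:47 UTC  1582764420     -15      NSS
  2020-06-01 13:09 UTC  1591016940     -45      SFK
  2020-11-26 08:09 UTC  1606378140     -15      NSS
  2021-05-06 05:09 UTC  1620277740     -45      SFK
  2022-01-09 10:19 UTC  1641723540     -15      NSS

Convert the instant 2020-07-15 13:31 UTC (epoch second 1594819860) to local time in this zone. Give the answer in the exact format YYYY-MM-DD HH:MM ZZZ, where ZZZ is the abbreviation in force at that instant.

Query: 2020-07-15 13:31 UTC
Rule 2/5 (SFK, -00:45): 2020-06-01 13:09 UTC ≤ query < 2020-11-26 08:09 UTC
13·60 + 31 - 45 = 766 min
766 = 0·1440 + 766; 766 = 12·60 + 46 → 12:46, same day
→ 2020-07-15 12:46 SFK

2020-07-15 12:46 SFK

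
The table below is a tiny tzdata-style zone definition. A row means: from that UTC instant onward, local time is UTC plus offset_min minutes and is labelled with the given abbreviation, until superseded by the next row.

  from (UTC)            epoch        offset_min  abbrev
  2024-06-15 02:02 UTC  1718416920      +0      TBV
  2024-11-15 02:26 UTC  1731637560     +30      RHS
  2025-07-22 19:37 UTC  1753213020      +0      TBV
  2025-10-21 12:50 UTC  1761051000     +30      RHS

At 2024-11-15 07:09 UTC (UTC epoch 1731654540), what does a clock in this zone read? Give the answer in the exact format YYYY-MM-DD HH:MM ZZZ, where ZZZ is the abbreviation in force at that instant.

Query: 2024-11-15 07:09 UTC
Rule 2/4 (RHS, +00:30): 2024-11-15 02:26 UTC ≤ query < 2025-07-22 19:37 UTC
7·60 + 9 + 30 = 459 min
459 = 0·1440 + 459; 459 = 7·60 + 39 → 07:39, same day
→ 2024-11-15 07:39 RHS

2024-11-15 07:39 RHS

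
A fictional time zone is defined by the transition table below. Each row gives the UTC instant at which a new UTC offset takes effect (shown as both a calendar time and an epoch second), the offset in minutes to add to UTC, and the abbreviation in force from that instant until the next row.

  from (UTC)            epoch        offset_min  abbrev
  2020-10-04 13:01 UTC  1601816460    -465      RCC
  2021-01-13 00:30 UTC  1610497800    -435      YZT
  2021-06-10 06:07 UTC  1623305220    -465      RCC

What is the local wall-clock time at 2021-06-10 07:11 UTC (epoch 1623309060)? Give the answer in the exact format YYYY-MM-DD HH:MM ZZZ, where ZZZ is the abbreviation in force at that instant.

2021-06-09 23:26 RCC

Query: 2021-06-10 07:11 UTC
Rule 3/3 (RCC, -07:45): 2021-06-10 06:07 UTC ≤ query < +∞
7·60 + 11 - 465 = -34 min
-34 = -1·1440 + 1406; 1406 = 23·60 + 26 → 23:26, 2021-06-10 - 1 day = 2021-06-09
→ 2021-06-09 23:26 RCC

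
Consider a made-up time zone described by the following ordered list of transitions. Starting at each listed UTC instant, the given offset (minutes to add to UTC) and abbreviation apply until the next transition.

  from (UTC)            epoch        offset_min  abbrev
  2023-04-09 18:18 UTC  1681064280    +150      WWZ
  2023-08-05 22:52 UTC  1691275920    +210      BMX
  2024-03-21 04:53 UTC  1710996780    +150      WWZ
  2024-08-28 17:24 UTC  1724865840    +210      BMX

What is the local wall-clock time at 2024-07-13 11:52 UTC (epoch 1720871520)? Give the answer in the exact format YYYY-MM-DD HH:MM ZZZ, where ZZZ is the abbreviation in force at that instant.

Query: 2024-07-13 11:52 UTC
Rule 3/4 (WWZ, +02:30): 2024-03-21 04:53 UTC ≤ query < 2024-08-28 17:24 UTC
11·60 + 52 + 150 = 862 min
862 = 0·1440 + 862; 862 = 14·60 + 22 → 14:22, same day
→ 2024-07-13 14:22 WWZ

2024-07-13 14:22 WWZ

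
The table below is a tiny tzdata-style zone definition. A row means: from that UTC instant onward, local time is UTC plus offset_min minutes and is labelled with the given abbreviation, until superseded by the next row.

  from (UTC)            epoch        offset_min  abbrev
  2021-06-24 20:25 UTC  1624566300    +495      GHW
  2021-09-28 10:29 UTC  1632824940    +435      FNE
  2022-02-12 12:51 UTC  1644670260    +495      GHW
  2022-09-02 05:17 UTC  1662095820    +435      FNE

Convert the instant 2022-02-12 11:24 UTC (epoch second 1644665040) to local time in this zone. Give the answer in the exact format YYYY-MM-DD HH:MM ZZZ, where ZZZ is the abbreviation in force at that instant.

Query: 2022-02-12 11:24 UTC
Rule 2/4 (FNE, +07:15): 2021-09-28 10:29 UTC ≤ query < 2022-02-12 12:51 UTC
11·60 + 24 + 435 = 1119 min
1119 = 0·1440 + 1119; 1119 = 18·60 + 39 → 18:39, same day
→ 2022-02-12 18:39 FNE

2022-02-12 18:39 FNE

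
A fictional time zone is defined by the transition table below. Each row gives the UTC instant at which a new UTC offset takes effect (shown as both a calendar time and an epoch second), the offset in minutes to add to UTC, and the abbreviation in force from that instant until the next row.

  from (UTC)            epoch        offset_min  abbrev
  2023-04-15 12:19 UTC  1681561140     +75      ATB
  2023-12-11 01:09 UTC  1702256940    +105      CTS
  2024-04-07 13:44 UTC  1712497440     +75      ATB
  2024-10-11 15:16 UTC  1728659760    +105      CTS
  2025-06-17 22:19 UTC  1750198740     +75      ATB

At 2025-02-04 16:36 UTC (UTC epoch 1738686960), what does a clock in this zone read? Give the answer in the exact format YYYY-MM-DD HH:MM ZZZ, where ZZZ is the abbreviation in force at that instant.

2025-02-04 18:21 CTS

Query: 2025-02-04 16:36 UTC
Rule 4/5 (CTS, +01:45): 2024-10-11 15:16 UTC ≤ query < 2025-06-17 22:19 UTC
16·60 + 36 + 105 = 1101 min
1101 = 0·1440 + 1101; 1101 = 18·60 + 21 → 18:21, same day
→ 2025-02-04 18:21 CTS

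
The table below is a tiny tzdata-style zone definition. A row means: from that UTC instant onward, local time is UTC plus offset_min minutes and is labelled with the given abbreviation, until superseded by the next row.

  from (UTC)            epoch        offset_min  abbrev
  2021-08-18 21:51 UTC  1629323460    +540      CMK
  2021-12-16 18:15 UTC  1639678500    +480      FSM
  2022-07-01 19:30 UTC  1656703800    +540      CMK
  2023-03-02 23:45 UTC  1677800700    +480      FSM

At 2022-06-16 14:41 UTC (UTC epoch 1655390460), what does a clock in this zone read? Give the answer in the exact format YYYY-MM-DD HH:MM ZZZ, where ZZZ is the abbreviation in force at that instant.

Query: 2022-06-16 14:41 UTC
Rule 2/4 (FSM, +08:00): 2021-12-16 18:15 UTC ≤ query < 2022-07-01 19:30 UTC
14·60 + 41 + 480 = 1361 min
1361 = 0·1440 + 1361; 1361 = 22·60 + 41 → 22:41, same day
→ 2022-06-16 22:41 FSM

2022-06-16 22:41 FSM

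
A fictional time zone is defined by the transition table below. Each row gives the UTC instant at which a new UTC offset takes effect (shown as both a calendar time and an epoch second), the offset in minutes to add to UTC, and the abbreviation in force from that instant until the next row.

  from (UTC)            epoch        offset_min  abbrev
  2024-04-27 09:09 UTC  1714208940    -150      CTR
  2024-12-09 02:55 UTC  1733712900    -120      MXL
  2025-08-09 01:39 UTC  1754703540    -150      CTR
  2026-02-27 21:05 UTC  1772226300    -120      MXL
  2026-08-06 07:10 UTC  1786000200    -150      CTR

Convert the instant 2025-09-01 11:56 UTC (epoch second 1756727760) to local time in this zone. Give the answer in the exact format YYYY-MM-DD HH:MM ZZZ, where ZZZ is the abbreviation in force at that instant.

2025-09-01 09:26 CTR

Query: 2025-09-01 11:56 UTC
Rule 3/5 (CTR, -02:30): 2025-08-09 01:39 UTC ≤ query < 2026-02-27 21:05 UTC
11·60 + 56 - 150 = 566 min
566 = 0·1440 + 566; 566 = 9·60 + 26 → 09:26, same day
→ 2025-09-01 09:26 CTR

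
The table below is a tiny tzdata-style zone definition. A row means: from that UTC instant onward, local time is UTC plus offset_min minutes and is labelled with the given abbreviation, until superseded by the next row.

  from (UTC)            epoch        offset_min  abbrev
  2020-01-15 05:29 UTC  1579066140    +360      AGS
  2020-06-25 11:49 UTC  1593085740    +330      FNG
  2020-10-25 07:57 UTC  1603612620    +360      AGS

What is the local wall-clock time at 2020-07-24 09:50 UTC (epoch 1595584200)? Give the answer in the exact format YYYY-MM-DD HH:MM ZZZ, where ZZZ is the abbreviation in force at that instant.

Query: 2020-07-24 09:50 UTC
Rule 2/3 (FNG, +05:30): 2020-06-25 11:49 UTC ≤ query < 2020-10-25 07:57 UTC
9·60 + 50 + 330 = 920 min
920 = 0·1440 + 920; 920 = 15·60 + 20 → 15:20, same day
→ 2020-07-24 15:20 FNG

2020-07-24 15:20 FNG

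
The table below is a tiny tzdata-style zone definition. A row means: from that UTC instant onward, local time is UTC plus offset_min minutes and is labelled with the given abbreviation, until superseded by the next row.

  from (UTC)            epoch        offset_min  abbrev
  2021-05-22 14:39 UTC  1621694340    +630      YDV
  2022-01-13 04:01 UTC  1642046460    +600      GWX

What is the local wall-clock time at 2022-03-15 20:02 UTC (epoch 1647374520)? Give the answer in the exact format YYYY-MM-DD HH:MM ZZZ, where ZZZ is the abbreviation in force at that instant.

Query: 2022-03-15 20:02 UTC
Rule 2/2 (GWX, +10:00): 2022-01-13 04:01 UTC ≤ query < +∞
20·60 + 2 + 600 = 1802 min
1802 = 1·1440 + 362; 362 = 6·60 + 2 → 06:02, 2022-03-15 + 1 day = 2022-03-16
→ 2022-03-16 06:02 GWX

2022-03-16 06:02 GWX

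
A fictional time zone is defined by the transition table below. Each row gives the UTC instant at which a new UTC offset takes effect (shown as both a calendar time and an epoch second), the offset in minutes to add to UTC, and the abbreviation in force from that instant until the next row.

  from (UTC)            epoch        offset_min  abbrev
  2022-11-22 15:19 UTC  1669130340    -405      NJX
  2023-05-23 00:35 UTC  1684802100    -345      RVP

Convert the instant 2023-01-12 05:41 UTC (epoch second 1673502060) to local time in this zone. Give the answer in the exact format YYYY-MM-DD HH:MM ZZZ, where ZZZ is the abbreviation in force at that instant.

2023-01-11 22:56 NJX

Query: 2023-01-12 05:41 UTC
Rule 1/2 (NJX, -06:45): 2022-11-22 15:19 UTC ≤ query < 2023-05-23 00:35 UTC
5·60 + 41 - 405 = -64 min
-64 = -1·1440 + 1376; 1376 = 22·60 + 56 → 22:56, 2023-01-12 - 1 day = 2023-01-11
→ 2023-01-11 22:56 NJX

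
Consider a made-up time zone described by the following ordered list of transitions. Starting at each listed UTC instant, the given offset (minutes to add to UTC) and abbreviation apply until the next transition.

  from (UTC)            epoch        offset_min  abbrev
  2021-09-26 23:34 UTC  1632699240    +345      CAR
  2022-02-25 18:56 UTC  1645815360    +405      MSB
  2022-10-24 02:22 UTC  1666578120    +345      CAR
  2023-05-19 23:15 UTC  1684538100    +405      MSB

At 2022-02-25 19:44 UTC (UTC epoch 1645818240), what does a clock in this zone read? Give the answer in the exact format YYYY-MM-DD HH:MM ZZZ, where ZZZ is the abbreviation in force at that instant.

2022-02-26 02:29 MSB

Query: 2022-02-25 19:44 UTC
Rule 2/4 (MSB, +06:45): 2022-02-25 18:56 UTC ≤ query < 2022-10-24 02:22 UTC
19·60 + 44 + 405 = 1589 min
1589 = 1·1440 + 149; 149 = 2·60 + 29 → 02:29, 2022-02-25 + 1 day = 2022-02-26
→ 2022-02-26 02:29 MSB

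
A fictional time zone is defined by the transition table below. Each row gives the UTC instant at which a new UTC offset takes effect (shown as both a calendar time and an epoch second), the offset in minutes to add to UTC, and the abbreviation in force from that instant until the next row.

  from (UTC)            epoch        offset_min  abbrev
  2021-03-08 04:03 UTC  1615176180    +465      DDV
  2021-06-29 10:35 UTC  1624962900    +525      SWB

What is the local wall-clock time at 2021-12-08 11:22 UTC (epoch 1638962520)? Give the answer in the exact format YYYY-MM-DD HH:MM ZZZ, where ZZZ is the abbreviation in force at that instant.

Query: 2021-12-08 11:22 UTC
Rule 2/2 (SWB, +08:45): 2021-06-29 10:35 UTC ≤ query < +∞
11·60 + 22 + 525 = 1207 min
1207 = 0·1440 + 1207; 1207 = 20·60 + 7 → 20:07, same day
→ 2021-12-08 20:07 SWB

2021-12-08 20:07 SWB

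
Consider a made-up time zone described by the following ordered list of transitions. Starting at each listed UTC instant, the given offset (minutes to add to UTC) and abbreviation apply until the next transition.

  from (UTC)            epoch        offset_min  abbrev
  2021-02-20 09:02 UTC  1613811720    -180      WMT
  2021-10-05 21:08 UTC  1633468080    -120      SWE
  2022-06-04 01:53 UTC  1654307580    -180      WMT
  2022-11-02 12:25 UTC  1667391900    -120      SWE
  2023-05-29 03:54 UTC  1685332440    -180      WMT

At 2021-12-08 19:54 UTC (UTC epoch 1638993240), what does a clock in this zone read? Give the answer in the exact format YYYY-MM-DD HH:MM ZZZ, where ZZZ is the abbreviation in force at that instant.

Query: 2021-12-08 19:54 UTC
Rule 2/5 (SWE, -02:00): 2021-10-05 21:08 UTC ≤ query < 2022-06-04 01:53 UTC
19·60 + 54 - 120 = 1074 min
1074 = 0·1440 + 1074; 1074 = 17·60 + 54 → 17:54, same day
→ 2021-12-08 17:54 SWE

2021-12-08 17:54 SWE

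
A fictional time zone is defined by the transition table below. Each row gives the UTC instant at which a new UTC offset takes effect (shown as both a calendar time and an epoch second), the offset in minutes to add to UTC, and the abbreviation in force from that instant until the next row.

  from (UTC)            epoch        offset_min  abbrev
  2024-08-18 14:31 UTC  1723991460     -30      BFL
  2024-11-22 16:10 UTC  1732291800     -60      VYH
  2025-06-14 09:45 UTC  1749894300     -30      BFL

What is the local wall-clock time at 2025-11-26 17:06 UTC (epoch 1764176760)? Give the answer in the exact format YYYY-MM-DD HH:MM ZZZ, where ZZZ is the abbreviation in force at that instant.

2025-11-26 16:36 BFL

Query: 2025-11-26 17:06 UTC
Rule 3/3 (BFL, -00:30): 2025-06-14 09:45 UTC ≤ query < +∞
17·60 + 6 - 30 = 996 min
996 = 0·1440 + 996; 996 = 16·60 + 36 → 16:36, same day
→ 2025-11-26 16:36 BFL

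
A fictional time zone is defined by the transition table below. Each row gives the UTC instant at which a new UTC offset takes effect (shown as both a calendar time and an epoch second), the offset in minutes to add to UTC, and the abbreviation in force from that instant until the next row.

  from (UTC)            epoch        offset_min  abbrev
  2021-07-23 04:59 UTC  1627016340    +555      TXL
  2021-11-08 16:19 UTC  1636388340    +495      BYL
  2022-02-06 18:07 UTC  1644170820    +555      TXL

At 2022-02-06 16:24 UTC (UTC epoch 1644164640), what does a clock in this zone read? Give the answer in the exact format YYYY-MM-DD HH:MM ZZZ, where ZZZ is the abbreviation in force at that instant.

2022-02-07 00:39 BYL

Query: 2022-02-06 16:24 UTC
Rule 2/3 (BYL, +08:15): 2021-11-08 16:19 UTC ≤ query < 2022-02-06 18:07 UTC
16·60 + 24 + 495 = 1479 min
1479 = 1·1440 + 39; 39 = 0·60 + 39 → 00:39, 2022-02-06 + 1 day = 2022-02-07
→ 2022-02-07 00:39 BYL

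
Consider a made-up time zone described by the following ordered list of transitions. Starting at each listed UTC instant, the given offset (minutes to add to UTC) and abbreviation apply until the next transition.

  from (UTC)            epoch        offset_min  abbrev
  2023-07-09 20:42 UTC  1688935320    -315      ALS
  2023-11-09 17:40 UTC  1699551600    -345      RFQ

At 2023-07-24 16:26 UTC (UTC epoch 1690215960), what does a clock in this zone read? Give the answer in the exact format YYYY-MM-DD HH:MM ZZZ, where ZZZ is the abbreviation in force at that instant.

Query: 2023-07-24 16:26 UTC
Rule 1/2 (ALS, -05:15): 2023-07-09 20:42 UTC ≤ query < 2023-11-09 17:40 UTC
16·60 + 26 - 315 = 671 min
671 = 0·1440 + 671; 671 = 11·60 + 11 → 11:11, same day
→ 2023-07-24 11:11 ALS

2023-07-24 11:11 ALS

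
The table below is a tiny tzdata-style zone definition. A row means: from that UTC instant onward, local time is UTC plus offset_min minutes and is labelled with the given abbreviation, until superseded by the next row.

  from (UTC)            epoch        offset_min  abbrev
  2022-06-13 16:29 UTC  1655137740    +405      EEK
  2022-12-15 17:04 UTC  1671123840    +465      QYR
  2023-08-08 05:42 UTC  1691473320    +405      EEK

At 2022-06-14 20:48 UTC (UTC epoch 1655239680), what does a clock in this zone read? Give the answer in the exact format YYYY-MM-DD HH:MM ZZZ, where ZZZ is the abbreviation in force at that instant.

2022-06-15 03:33 EEK

Query: 2022-06-14 20:48 UTC
Rule 1/3 (EEK, +06:45): 2022-06-13 16:29 UTC ≤ query < 2022-12-15 17:04 UTC
20·60 + 48 + 405 = 1653 min
1653 = 1·1440 + 213; 213 = 3·60 + 33 → 03:33, 2022-06-14 + 1 day = 2022-06-15
→ 2022-06-15 03:33 EEK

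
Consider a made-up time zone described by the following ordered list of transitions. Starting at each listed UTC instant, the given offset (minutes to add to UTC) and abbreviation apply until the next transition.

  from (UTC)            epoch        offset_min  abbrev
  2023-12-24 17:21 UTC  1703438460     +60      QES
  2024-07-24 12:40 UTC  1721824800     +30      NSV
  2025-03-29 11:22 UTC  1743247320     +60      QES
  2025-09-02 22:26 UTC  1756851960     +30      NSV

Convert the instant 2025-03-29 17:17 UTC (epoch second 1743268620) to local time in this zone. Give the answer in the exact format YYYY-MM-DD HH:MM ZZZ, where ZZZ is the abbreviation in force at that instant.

2025-03-29 18:17 QES

Query: 2025-03-29 17:17 UTC
Rule 3/4 (QES, +01:00): 2025-03-29 11:22 UTC ≤ query < 2025-09-02 22:26 UTC
17·60 + 17 + 60 = 1097 min
1097 = 0·1440 + 1097; 1097 = 18·60 + 17 → 18:17, same day
→ 2025-03-29 18:17 QES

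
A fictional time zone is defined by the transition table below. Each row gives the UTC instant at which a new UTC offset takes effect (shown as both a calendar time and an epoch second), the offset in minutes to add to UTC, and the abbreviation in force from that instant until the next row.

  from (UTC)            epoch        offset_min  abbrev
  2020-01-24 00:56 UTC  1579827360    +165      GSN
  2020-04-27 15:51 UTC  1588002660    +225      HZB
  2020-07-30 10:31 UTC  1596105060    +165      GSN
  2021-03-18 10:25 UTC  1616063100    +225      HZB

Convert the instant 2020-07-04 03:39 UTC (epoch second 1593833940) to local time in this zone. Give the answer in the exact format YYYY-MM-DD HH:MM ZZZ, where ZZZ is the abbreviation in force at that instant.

2020-07-04 07:24 HZB

Query: 2020-07-04 03:39 UTC
Rule 2/4 (HZB, +03:45): 2020-04-27 15:51 UTC ≤ query < 2020-07-30 10:31 UTC
3·60 + 39 + 225 = 444 min
444 = 0·1440 + 444; 444 = 7·60 + 24 → 07:24, same day
→ 2020-07-04 07:24 HZB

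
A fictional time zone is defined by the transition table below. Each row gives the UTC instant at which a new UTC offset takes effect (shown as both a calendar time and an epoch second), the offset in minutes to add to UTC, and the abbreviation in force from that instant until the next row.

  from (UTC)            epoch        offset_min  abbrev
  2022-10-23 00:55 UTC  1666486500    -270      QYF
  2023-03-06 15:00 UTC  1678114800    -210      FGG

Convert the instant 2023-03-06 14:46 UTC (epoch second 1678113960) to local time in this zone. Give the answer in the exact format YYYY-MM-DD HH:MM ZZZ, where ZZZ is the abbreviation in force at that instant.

2023-03-06 10:16 QYF

Query: 2023-03-06 14:46 UTC
Rule 1/2 (QYF, -04:30): 2022-10-23 00:55 UTC ≤ query < 2023-03-06 15:00 UTC
14·60 + 46 - 270 = 616 min
616 = 0·1440 + 616; 616 = 10·60 + 16 → 10:16, same day
→ 2023-03-06 10:16 QYF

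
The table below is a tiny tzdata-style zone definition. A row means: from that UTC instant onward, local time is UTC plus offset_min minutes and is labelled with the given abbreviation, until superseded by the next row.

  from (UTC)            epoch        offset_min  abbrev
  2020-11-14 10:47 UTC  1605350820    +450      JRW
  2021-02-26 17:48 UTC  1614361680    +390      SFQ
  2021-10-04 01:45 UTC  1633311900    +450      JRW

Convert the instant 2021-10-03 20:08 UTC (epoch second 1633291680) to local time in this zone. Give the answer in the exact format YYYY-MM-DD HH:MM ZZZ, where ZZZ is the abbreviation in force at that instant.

2021-10-04 02:38 SFQ

Query: 2021-10-03 20:08 UTC
Rule 2/3 (SFQ, +06:30): 2021-02-26 17:48 UTC ≤ query < 2021-10-04 01:45 UTC
20·60 + 8 + 390 = 1598 min
1598 = 1·1440 + 158; 158 = 2·60 + 38 → 02:38, 2021-10-03 + 1 day = 2021-10-04
→ 2021-10-04 02:38 SFQ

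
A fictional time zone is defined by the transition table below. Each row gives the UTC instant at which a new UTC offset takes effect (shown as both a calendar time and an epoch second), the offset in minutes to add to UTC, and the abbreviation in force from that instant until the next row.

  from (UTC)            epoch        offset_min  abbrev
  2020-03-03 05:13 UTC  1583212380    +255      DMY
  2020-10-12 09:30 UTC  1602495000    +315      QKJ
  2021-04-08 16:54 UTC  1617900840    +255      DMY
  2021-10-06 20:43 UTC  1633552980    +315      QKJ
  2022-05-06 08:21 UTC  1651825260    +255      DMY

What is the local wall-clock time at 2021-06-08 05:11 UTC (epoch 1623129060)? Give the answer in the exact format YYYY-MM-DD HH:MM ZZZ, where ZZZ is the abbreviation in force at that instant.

Query: 2021-06-08 05:11 UTC
Rule 3/5 (DMY, +04:15): 2021-04-08 16:54 UTC ≤ query < 2021-10-06 20:43 UTC
5·60 + 11 + 255 = 566 min
566 = 0·1440 + 566; 566 = 9·60 + 26 → 09:26, same day
→ 2021-06-08 09:26 DMY

2021-06-08 09:26 DMY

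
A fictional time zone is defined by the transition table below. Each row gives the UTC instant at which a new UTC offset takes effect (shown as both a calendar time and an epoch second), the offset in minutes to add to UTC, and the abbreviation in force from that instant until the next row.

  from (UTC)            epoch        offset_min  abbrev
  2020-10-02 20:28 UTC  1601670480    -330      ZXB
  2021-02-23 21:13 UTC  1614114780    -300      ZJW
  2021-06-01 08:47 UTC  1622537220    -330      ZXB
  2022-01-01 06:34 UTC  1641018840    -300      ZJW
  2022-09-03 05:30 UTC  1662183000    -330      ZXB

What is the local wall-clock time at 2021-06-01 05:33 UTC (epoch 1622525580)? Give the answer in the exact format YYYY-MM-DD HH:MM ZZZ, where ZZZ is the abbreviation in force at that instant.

2021-06-01 00:33 ZJW

Query: 2021-06-01 05:33 UTC
Rule 2/5 (ZJW, -05:00): 2021-02-23 21:13 UTC ≤ query < 2021-06-01 08:47 UTC
5·60 + 33 - 300 = 33 min
33 = 0·1440 + 33; 33 = 0·60 + 33 → 00:33, same day
→ 2021-06-01 00:33 ZJW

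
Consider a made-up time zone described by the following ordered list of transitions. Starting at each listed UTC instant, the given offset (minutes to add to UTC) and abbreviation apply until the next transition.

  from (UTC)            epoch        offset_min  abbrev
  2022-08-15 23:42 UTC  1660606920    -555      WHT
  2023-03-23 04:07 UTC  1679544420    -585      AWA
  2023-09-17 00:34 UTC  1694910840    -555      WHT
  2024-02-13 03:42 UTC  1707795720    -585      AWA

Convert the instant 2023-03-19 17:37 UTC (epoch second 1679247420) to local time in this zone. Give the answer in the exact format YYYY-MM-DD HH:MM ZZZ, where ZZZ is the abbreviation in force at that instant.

Query: 2023-03-19 17:37 UTC
Rule 1/4 (WHT, -09:15): 2022-08-15 23:42 UTC ≤ query < 2023-03-23 04:07 UTC
17·60 + 37 - 555 = 502 min
502 = 0·1440 + 502; 502 = 8·60 + 22 → 08:22, same day
→ 2023-03-19 08:22 WHT

2023-03-19 08:22 WHT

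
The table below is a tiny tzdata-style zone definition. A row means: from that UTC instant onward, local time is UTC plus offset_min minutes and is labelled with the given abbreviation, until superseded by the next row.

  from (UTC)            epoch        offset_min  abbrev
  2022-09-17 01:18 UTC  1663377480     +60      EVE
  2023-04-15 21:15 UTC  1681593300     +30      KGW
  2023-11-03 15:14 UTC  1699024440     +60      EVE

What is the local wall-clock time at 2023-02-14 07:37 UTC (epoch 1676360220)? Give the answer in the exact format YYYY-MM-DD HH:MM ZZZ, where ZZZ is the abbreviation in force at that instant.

2023-02-14 08:37 EVE

Query: 2023-02-14 07:37 UTC
Rule 1/3 (EVE, +01:00): 2022-09-17 01:18 UTC ≤ query < 2023-04-15 21:15 UTC
7·60 + 37 + 60 = 517 min
517 = 0·1440 + 517; 517 = 8·60 + 37 → 08:37, same day
→ 2023-02-14 08:37 EVE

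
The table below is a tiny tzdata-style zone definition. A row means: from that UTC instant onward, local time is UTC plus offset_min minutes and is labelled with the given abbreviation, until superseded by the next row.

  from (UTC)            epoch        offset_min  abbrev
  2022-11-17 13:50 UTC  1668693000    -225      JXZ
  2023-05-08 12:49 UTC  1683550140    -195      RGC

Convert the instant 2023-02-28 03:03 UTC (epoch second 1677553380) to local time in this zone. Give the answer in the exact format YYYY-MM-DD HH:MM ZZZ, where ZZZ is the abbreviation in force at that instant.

2023-02-27 23:18 JXZ

Query: 2023-02-28 03:03 UTC
Rule 1/2 (JXZ, -03:45): 2022-11-17 13:50 UTC ≤ query < 2023-05-08 12:49 UTC
3·60 + 3 - 225 = -42 min
-42 = -1·1440 + 1398; 1398 = 23·60 + 18 → 23:18, 2023-02-28 - 1 day = 2023-02-27
→ 2023-02-27 23:18 JXZ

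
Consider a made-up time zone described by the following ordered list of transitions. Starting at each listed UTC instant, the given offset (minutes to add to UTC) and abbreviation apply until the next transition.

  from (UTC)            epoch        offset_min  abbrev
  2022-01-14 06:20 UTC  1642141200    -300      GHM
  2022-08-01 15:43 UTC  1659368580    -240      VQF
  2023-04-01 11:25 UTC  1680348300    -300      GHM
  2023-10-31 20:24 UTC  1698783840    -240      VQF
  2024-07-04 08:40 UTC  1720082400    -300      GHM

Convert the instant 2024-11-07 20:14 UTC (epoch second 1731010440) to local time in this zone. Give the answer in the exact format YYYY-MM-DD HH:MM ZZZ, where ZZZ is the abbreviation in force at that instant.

2024-11-07 15:14 GHM

Query: 2024-11-07 20:14 UTC
Rule 5/5 (GHM, -05:00): 2024-07-04 08:40 UTC ≤ query < +∞
20·60 + 14 - 300 = 914 min
914 = 0·1440 + 914; 914 = 15·60 + 14 → 15:14, same day
→ 2024-11-07 15:14 GHM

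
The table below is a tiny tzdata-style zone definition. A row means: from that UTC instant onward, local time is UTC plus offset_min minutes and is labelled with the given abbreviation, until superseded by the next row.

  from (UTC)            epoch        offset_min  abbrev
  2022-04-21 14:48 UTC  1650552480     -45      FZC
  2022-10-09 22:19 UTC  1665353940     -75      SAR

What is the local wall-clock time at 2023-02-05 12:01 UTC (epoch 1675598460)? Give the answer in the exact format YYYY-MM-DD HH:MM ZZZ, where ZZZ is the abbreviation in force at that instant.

2023-02-05 10:46 SAR

Query: 2023-02-05 12:01 UTC
Rule 2/2 (SAR, -01:15): 2022-10-09 22:19 UTC ≤ query < +∞
12·60 + 1 - 75 = 646 min
646 = 0·1440 + 646; 646 = 10·60 + 46 → 10:46, same day
→ 2023-02-05 10:46 SAR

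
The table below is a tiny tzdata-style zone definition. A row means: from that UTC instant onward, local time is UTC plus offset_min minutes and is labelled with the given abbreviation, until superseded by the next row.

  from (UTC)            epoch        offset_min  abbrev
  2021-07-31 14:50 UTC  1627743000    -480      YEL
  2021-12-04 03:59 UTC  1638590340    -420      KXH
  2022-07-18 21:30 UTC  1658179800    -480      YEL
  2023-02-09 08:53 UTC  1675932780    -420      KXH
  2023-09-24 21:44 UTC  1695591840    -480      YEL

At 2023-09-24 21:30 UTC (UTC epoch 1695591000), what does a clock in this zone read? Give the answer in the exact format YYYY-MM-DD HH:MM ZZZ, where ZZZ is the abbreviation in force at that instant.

Query: 2023-09-24 21:30 UTC
Rule 4/5 (KXH, -07:00): 2023-02-09 08:53 UTC ≤ query < 2023-09-24 21:44 UTC
21·60 + 30 - 420 = 870 min
870 = 0·1440 + 870; 870 = 14·60 + 30 → 14:30, same day
→ 2023-09-24 14:30 KXH

2023-09-24 14:30 KXH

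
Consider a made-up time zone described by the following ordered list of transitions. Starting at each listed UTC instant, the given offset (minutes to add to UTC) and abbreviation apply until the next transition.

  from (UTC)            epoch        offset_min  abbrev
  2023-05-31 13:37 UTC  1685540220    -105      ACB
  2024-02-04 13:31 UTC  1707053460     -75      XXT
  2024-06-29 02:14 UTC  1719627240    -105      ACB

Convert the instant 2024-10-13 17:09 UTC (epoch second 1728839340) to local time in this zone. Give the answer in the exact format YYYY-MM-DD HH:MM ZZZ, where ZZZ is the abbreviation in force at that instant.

2024-10-13 15:24 ACB

Query: 2024-10-13 17:09 UTC
Rule 3/3 (ACB, -01:45): 2024-06-29 02:14 UTC ≤ query < +∞
17·60 + 9 - 105 = 924 min
924 = 0·1440 + 924; 924 = 15·60 + 24 → 15:24, same day
→ 2024-10-13 15:24 ACB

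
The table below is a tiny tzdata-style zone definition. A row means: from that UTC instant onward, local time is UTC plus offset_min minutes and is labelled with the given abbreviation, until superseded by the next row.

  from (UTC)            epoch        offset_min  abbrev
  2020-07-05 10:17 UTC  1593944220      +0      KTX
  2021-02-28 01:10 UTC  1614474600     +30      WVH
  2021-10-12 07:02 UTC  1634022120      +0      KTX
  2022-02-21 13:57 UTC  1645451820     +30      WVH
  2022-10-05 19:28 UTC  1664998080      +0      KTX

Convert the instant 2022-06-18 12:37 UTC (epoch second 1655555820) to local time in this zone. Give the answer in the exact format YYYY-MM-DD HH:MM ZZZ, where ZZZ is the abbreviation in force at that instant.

Query: 2022-06-18 12:37 UTC
Rule 4/5 (WVH, +00:30): 2022-02-21 13:57 UTC ≤ query < 2022-10-05 19:28 UTC
12·60 + 37 + 30 = 787 min
787 = 0·1440 + 787; 787 = 13·60 + 7 → 13:07, same day
→ 2022-06-18 13:07 WVH

2022-06-18 13:07 WVH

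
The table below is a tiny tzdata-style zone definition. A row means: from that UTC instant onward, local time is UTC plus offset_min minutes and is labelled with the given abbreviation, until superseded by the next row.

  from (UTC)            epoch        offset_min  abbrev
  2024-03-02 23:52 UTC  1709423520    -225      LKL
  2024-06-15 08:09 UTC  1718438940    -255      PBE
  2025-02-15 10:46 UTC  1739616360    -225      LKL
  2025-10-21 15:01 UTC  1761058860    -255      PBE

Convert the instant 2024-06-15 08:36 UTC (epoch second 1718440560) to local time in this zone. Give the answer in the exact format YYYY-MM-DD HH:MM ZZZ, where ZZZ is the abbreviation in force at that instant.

2024-06-15 04:21 PBE

Query: 2024-06-15 08:36 UTC
Rule 2/4 (PBE, -04:15): 2024-06-15 08:09 UTC ≤ query < 2025-02-15 10:46 UTC
8·60 + 36 - 255 = 261 min
261 = 0·1440 + 261; 261 = 4·60 + 21 → 04:21, same day
→ 2024-06-15 04:21 PBE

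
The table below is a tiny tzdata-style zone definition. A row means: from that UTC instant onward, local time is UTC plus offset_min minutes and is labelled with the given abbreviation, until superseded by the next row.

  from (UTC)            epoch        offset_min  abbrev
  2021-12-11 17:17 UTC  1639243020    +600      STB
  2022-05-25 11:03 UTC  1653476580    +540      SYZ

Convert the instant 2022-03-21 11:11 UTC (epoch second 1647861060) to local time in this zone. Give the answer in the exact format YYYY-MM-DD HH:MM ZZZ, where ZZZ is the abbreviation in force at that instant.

Query: 2022-03-21 11:11 UTC
Rule 1/2 (STB, +10:00): 2021-12-11 17:17 UTC ≤ query < 2022-05-25 11:03 UTC
11·60 + 11 + 600 = 1271 min
1271 = 0·1440 + 1271; 1271 = 21·60 + 11 → 21:11, same day
→ 2022-03-21 21:11 STB

2022-03-21 21:11 STB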